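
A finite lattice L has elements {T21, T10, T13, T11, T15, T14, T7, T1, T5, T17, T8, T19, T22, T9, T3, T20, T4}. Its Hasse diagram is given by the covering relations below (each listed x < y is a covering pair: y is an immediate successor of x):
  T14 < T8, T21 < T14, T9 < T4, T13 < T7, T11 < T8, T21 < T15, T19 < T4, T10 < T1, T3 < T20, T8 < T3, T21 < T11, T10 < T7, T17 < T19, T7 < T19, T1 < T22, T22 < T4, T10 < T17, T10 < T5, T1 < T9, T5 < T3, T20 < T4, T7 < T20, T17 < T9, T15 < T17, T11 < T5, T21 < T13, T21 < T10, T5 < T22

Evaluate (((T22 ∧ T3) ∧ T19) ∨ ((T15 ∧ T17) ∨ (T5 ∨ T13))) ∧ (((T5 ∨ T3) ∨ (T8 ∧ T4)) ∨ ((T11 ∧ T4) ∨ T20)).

T22 ∧ T3 = T5
T5 ∧ T19 = T10
T15 ∧ T17 = T15
T5 ∨ T13 = T20
T15 ∨ T20 = T4
T10 ∨ T4 = T4
T5 ∨ T3 = T3
T8 ∧ T4 = T8
T3 ∨ T8 = T3
T11 ∧ T4 = T11
T11 ∨ T20 = T20
T3 ∨ T20 = T20
T4 ∧ T20 = T20

T20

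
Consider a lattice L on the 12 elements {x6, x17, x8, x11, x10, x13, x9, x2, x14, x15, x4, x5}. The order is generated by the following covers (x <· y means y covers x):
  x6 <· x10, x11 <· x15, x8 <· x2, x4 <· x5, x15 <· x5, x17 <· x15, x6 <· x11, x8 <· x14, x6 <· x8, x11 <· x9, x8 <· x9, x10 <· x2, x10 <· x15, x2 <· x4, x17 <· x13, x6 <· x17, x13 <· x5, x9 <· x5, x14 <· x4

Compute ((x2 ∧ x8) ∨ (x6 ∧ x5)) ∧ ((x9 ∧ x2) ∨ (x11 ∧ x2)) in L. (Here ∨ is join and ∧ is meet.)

x2 ∧ x8 = x8
x6 ∧ x5 = x6
x8 ∨ x6 = x8
x9 ∧ x2 = x8
x11 ∧ x2 = x6
x8 ∨ x6 = x8
x8 ∧ x8 = x8

x8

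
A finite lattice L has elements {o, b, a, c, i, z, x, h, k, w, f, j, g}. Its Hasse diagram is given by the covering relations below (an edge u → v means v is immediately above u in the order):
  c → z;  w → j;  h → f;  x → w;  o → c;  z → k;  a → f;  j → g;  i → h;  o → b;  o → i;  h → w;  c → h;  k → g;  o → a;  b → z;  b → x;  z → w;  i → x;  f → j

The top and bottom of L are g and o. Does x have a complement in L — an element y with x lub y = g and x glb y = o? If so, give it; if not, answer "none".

For every candidate y, either x ∨ y ≠ g or x ∧ y ≠ o; no complement exists.

none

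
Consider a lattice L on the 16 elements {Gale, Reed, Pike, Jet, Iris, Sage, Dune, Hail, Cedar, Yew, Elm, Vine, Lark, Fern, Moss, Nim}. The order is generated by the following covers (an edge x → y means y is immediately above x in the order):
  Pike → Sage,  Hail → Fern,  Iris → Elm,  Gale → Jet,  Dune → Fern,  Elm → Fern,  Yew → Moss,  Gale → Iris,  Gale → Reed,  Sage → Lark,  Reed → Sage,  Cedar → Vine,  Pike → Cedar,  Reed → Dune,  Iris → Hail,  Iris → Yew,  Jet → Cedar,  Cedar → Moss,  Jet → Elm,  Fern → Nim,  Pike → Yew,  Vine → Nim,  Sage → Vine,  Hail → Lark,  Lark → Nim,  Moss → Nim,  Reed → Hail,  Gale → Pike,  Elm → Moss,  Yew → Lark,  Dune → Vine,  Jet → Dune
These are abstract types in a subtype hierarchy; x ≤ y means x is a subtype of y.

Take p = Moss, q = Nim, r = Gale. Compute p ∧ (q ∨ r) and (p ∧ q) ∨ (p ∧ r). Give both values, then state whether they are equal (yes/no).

q ∨ r = Nim, so p ∧ (q ∨ r) = Moss ∧ Nim = Moss.
p ∧ q = Moss and p ∧ r = Gale, so (p ∧ q) ∨ (p ∧ r) = Moss ∨ Gale = Moss.
Equal: yes.

Moss; Moss; yes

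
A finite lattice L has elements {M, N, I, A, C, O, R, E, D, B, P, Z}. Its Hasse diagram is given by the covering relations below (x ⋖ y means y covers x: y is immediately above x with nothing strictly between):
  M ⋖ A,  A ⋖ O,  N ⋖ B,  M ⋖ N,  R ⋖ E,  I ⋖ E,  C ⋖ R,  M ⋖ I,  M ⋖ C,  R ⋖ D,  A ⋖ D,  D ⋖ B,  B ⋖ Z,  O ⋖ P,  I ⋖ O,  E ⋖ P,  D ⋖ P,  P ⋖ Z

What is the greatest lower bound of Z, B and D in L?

Common lower bounds of {Z, B, D}: A, C, D, M, R.
The greatest among these is D.

D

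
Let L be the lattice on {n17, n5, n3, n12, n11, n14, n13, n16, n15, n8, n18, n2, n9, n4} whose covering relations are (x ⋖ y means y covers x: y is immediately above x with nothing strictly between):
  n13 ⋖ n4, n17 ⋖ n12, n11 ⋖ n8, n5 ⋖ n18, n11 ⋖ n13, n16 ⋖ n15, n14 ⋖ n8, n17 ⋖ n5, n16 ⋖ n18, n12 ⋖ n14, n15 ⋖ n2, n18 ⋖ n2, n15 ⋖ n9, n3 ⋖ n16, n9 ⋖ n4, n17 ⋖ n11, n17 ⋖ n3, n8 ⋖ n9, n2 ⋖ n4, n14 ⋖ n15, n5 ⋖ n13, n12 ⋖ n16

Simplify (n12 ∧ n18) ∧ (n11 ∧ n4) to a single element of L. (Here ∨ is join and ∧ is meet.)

n12 ∧ n18 = n12
n11 ∧ n4 = n11
n12 ∧ n11 = n17

n17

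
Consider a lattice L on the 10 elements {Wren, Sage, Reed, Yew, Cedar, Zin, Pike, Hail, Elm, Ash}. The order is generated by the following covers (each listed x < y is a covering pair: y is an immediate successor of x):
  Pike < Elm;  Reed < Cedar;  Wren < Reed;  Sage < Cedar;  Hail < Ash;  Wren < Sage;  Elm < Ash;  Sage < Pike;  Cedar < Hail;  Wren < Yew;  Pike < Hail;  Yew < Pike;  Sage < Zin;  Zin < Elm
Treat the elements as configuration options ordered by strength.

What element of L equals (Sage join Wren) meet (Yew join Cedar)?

Sage

Sage ∨ Wren = Sage
Yew ∨ Cedar = Hail
Sage ∧ Hail = Sage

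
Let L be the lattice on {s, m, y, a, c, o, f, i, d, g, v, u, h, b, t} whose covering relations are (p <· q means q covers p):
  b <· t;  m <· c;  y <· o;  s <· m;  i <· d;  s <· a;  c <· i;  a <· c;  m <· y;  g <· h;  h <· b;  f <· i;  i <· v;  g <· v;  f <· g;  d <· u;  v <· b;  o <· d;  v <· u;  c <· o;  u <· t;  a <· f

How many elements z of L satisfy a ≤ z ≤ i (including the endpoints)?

The interval [a, i] = {a, c, f, i}, which has 4 elements.

4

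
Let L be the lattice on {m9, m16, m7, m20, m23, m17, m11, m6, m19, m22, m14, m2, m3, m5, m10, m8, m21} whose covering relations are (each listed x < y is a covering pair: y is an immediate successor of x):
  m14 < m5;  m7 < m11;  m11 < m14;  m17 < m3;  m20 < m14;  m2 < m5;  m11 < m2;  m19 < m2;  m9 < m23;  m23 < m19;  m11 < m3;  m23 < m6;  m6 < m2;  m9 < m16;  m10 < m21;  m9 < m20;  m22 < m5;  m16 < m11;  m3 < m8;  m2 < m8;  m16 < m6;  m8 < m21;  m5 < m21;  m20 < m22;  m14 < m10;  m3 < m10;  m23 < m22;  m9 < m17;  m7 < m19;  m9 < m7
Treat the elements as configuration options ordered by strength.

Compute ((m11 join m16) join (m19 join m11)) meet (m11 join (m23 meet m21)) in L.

m2

m11 ∨ m16 = m11
m19 ∨ m11 = m2
m11 ∨ m2 = m2
m23 ∧ m21 = m23
m11 ∨ m23 = m2
m2 ∧ m2 = m2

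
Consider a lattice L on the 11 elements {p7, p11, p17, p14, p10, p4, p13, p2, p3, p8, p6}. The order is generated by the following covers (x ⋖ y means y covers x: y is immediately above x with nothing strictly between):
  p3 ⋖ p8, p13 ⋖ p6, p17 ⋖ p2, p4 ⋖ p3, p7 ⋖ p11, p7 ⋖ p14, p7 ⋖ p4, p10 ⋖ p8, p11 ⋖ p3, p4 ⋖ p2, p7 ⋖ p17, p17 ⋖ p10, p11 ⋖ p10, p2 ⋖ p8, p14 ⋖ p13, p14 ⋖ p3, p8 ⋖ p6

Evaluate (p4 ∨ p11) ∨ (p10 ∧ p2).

p4 ∨ p11 = p3
p10 ∧ p2 = p17
p3 ∨ p17 = p8

p8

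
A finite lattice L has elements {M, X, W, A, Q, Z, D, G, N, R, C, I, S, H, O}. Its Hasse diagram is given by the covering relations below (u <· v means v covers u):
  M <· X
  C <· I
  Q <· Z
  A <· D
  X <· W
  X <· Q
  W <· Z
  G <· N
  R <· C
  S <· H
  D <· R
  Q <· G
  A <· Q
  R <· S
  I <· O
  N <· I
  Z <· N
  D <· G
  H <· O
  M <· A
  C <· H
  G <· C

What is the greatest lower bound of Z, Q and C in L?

Common lower bounds of {Z, Q, C}: A, M, Q, X.
The greatest among these is Q.

Q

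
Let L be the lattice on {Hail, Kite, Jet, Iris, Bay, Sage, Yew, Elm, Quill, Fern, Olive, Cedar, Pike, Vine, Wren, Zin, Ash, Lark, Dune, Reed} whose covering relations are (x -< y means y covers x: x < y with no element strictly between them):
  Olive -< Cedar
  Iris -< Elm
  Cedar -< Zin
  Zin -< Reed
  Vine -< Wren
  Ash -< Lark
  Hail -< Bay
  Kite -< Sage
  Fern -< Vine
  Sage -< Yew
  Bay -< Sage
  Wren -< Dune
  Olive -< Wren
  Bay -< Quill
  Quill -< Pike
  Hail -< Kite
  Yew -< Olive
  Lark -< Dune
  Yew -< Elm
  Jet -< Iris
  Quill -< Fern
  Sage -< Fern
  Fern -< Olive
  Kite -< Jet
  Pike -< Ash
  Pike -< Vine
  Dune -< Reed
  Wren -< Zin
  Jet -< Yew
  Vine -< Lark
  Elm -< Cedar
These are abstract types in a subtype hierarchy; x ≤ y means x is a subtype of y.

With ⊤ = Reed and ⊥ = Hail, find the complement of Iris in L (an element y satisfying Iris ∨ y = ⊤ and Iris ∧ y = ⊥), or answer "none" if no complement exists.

Ash

Need y with Iris ∨ y = Reed and Iris ∧ y = Hail.
Checking each element gives: Ash.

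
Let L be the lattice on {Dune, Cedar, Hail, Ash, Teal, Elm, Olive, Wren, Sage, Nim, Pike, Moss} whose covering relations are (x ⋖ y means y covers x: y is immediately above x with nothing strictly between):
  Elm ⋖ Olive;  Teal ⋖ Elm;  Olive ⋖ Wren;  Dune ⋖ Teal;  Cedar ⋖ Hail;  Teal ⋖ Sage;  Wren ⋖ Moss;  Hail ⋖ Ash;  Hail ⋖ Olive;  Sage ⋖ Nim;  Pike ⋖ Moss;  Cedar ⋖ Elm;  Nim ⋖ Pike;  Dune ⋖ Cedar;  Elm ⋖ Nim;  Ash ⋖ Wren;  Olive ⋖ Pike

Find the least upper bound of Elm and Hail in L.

Olive

Common upper bounds of {Elm, Hail}: Moss, Olive, Pike, Wren.
The least among these is Olive.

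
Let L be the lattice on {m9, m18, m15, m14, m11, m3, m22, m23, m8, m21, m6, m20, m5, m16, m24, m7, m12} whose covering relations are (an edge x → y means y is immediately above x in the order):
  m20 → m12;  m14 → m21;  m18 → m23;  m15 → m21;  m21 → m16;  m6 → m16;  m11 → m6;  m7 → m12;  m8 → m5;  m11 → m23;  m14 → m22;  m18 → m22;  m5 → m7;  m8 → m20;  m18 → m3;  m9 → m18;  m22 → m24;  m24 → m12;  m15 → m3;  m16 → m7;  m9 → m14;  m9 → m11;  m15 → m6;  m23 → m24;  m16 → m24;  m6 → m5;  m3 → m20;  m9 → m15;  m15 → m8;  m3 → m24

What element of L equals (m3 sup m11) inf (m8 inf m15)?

m15

m3 ∨ m11 = m24
m8 ∧ m15 = m15
m24 ∧ m15 = m15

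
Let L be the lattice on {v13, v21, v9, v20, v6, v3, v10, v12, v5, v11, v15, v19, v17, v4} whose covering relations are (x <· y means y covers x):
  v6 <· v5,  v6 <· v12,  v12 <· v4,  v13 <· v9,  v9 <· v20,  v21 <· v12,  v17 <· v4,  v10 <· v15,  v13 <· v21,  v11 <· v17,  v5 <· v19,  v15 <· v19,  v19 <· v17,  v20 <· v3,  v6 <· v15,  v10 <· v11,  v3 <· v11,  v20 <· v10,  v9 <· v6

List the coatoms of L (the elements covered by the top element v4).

v12, v17

The coatoms are exactly the elements covered by v4: v12, v17.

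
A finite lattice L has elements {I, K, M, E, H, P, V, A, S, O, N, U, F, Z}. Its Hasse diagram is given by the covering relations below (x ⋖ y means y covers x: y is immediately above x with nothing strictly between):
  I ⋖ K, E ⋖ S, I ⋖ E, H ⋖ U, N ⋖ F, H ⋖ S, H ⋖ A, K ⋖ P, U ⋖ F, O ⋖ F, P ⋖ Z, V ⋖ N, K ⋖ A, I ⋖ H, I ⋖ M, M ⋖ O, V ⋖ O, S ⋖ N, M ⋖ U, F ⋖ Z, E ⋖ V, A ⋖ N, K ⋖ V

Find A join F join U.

F

Common upper bounds of {A, F, U}: F, Z.
The least among these is F.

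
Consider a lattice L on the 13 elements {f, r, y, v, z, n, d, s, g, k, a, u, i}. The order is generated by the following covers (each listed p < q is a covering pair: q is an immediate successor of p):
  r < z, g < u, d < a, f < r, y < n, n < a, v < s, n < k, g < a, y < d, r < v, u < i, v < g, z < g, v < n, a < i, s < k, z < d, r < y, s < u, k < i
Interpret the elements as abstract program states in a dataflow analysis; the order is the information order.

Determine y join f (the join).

y

Common upper bounds of {y, f}: a, d, i, k, n, y.
The least among these is y.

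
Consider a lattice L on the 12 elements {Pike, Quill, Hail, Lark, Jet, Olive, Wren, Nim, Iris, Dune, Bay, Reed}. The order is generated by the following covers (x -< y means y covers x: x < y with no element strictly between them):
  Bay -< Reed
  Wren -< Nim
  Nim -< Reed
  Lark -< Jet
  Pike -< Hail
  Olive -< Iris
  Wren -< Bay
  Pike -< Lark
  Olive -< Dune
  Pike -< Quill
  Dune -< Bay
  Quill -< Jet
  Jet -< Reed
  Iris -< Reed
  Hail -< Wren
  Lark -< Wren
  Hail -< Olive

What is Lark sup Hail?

Common upper bounds of {Lark, Hail}: Bay, Nim, Reed, Wren.
The least among these is Wren.

Wren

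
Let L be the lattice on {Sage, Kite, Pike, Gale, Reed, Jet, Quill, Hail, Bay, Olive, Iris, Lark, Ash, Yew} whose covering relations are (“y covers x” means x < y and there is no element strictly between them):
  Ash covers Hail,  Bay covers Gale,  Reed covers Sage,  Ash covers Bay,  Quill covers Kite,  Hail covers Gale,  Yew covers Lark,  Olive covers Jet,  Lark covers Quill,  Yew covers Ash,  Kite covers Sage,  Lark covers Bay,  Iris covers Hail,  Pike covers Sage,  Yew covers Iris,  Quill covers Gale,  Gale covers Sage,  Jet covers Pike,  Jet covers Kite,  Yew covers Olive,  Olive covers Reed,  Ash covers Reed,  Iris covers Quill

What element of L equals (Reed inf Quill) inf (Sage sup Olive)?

Sage

Reed ∧ Quill = Sage
Sage ∨ Olive = Olive
Sage ∧ Olive = Sage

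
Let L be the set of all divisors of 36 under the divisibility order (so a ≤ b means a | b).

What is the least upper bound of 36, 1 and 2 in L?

Common upper bounds of {36, 1, 2}: 36.
The least among these is 36.

36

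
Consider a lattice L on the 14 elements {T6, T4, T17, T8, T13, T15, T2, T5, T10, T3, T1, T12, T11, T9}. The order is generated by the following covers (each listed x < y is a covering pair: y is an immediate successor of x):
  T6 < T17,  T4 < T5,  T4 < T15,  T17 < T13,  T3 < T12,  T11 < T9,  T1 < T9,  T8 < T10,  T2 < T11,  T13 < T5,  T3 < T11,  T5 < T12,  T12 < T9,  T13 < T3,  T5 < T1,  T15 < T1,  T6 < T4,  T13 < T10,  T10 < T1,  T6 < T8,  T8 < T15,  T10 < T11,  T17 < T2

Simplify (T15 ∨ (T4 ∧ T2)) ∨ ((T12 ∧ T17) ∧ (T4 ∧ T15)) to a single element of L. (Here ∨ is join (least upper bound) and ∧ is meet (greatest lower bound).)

T4 ∧ T2 = T6
T15 ∨ T6 = T15
T12 ∧ T17 = T17
T4 ∧ T15 = T4
T17 ∧ T4 = T6
T15 ∨ T6 = T15

T15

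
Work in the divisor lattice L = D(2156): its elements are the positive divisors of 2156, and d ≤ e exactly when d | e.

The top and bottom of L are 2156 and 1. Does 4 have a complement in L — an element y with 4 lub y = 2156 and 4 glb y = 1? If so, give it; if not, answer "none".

Need y with 4 ∨ y = 2156 and 4 ∧ y = 1.
Checking each element gives: 539.

539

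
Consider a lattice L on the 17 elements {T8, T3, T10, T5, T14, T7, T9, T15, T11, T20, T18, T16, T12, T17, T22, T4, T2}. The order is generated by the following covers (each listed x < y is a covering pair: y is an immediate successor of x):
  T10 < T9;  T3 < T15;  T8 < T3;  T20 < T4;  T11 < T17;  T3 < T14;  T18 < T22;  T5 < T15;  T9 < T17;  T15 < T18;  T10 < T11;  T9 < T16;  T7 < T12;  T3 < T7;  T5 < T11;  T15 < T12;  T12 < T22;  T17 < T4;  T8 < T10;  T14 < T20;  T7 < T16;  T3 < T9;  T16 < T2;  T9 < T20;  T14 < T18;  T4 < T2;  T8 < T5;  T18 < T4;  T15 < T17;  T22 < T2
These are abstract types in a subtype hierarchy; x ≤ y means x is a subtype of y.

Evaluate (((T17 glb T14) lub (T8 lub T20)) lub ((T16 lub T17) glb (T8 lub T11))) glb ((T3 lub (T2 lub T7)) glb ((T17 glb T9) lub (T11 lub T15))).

T17

T17 ∧ T14 = T3
T8 ∨ T20 = T20
T3 ∨ T20 = T20
T16 ∨ T17 = T2
T8 ∨ T11 = T11
T2 ∧ T11 = T11
T20 ∨ T11 = T4
T2 ∨ T7 = T2
T3 ∨ T2 = T2
T17 ∧ T9 = T9
T11 ∨ T15 = T17
T9 ∨ T17 = T17
T2 ∧ T17 = T17
T4 ∧ T17 = T17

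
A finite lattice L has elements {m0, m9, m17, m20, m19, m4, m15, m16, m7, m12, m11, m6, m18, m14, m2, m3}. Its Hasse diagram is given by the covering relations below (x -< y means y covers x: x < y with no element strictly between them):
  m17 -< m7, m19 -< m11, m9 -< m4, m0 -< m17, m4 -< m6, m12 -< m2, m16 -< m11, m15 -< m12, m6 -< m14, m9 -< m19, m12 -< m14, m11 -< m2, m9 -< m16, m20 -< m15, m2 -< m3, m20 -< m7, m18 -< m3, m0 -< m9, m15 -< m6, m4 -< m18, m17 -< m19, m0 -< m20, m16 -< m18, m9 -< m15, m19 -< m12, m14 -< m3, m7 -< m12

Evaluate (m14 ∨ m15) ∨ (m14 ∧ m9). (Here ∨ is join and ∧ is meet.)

m14

m14 ∨ m15 = m14
m14 ∧ m9 = m9
m14 ∨ m9 = m14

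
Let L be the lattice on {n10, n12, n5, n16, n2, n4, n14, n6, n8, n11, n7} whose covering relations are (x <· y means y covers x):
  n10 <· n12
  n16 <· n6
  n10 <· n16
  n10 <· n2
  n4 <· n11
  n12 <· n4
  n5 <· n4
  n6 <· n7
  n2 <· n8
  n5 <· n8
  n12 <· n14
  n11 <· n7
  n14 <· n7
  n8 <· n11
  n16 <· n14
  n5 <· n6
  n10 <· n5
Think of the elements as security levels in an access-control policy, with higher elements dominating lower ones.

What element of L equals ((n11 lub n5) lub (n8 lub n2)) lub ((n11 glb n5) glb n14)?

n11

n11 ∨ n5 = n11
n8 ∨ n2 = n8
n11 ∨ n8 = n11
n11 ∧ n5 = n5
n5 ∧ n14 = n10
n11 ∨ n10 = n11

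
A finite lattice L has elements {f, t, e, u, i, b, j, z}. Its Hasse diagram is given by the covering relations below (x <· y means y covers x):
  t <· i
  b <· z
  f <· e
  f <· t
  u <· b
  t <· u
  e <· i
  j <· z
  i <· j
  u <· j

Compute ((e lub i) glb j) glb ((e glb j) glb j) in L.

e ∨ i = i
i ∧ j = i
e ∧ j = e
e ∧ j = e
i ∧ e = e

e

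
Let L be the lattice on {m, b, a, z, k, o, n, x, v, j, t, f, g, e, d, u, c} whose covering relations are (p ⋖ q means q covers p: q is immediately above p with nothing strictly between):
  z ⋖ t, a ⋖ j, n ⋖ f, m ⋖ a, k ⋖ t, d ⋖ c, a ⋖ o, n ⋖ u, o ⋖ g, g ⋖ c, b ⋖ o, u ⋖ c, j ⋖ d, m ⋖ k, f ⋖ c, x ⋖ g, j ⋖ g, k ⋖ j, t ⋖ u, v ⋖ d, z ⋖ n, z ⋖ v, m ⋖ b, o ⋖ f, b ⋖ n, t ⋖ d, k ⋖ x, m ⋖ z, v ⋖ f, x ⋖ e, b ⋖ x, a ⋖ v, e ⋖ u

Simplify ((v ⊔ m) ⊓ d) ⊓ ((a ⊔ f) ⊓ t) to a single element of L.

z

v ∨ m = v
v ∧ d = v
a ∨ f = f
f ∧ t = z
v ∧ z = z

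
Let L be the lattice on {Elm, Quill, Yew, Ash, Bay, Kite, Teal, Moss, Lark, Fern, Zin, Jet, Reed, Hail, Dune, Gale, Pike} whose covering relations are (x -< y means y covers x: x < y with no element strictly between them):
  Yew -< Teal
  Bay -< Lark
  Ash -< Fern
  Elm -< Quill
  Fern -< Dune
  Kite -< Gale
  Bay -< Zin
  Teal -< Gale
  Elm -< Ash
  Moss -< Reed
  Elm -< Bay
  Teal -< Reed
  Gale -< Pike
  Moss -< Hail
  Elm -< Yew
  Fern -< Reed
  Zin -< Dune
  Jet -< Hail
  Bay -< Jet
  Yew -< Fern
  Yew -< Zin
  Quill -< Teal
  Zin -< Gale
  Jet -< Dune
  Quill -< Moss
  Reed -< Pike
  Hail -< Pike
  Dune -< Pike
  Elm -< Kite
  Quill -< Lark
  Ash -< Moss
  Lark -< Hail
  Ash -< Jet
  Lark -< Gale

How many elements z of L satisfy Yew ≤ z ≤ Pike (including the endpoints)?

8

The interval [Yew, Pike] = {Dune, Fern, Gale, Pike, Reed, Teal, Yew, Zin}, which has 8 elements.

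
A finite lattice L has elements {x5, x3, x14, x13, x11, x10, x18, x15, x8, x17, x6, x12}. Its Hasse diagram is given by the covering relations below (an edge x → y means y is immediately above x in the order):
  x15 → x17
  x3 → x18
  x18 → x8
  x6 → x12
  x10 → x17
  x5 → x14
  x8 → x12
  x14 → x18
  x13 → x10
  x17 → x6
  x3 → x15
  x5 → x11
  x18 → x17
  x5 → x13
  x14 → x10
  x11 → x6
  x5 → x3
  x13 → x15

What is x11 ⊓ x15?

x5

Common lower bounds of {x11, x15}: x5.
The greatest among these is x5.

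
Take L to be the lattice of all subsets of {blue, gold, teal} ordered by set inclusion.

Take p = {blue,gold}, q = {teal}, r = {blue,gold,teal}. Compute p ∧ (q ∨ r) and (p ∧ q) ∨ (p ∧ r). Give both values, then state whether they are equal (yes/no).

q ∨ r = {blue,gold,teal}, so p ∧ (q ∨ r) = {blue,gold} ∧ {blue,gold,teal} = {blue,gold}.
p ∧ q = {} and p ∧ r = {blue,gold}, so (p ∧ q) ∨ (p ∧ r) = {} ∨ {blue,gold} = {blue,gold}.
Equal: yes.

{blue,gold}; {blue,gold}; yes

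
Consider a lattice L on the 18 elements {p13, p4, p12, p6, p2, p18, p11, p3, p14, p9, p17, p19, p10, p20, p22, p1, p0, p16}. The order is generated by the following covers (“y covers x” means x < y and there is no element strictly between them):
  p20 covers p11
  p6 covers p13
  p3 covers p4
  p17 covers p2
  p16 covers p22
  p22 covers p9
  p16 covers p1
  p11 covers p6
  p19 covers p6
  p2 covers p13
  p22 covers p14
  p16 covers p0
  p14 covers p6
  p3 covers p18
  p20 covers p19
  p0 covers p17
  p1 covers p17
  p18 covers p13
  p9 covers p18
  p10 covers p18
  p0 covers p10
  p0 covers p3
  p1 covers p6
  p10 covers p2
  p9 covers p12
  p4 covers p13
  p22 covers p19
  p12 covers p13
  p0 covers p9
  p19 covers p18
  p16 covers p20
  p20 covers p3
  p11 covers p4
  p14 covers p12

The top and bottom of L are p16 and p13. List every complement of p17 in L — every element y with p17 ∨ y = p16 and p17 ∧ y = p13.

Need y with p17 ∨ y = p16 and p17 ∧ y = p13.
Checking each element gives: p11, p14, p19, p20, p22.

p11, p14, p19, p20, p22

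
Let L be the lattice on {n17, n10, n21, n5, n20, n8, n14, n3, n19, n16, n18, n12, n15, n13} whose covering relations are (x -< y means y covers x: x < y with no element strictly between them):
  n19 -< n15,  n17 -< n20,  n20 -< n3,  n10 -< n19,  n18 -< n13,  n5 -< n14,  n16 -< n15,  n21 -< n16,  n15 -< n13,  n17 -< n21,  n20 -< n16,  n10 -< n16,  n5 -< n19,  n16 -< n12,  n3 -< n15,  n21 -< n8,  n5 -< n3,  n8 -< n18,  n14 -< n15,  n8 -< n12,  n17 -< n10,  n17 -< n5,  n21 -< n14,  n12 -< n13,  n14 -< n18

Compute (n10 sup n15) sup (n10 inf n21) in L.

n10 ∨ n15 = n15
n10 ∧ n21 = n17
n15 ∨ n17 = n15

n15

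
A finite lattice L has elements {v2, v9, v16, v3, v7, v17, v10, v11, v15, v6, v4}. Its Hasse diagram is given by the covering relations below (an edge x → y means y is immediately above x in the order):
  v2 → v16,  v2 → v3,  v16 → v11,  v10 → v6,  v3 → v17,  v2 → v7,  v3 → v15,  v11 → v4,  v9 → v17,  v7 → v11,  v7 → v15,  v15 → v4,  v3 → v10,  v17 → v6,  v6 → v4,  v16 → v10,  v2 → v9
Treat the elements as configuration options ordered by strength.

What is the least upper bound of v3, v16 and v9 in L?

Common upper bounds of {v3, v16, v9}: v4, v6.
The least among these is v6.

v6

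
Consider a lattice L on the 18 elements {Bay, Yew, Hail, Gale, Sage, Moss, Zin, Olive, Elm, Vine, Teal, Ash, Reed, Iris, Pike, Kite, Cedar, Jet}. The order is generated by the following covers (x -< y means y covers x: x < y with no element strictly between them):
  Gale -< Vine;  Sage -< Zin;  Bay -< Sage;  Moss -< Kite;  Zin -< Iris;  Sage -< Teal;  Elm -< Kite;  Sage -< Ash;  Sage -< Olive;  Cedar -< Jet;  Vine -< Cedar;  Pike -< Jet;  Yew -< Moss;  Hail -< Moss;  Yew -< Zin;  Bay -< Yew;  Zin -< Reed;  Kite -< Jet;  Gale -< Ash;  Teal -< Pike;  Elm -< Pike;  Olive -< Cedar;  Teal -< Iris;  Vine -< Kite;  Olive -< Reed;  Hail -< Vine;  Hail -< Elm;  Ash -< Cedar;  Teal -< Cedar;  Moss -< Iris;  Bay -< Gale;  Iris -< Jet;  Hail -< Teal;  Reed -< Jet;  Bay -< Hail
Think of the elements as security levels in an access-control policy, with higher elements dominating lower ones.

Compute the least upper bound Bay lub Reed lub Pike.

Jet

Common upper bounds of {Bay, Reed, Pike}: Jet.
The least among these is Jet.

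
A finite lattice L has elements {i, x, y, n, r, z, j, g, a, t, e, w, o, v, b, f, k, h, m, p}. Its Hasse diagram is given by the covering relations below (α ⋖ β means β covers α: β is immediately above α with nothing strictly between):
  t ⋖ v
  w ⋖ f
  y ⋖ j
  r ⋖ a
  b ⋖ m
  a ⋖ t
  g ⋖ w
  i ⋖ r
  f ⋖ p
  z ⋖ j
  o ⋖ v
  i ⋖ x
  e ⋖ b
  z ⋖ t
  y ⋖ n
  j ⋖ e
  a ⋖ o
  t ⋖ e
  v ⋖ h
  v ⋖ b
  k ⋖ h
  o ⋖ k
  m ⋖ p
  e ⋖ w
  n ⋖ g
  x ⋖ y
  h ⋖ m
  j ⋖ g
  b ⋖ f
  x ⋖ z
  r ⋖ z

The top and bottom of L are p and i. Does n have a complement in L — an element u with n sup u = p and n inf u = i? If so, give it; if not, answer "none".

k

Need u with n ∨ u = p and n ∧ u = i.
Checking each element gives: k.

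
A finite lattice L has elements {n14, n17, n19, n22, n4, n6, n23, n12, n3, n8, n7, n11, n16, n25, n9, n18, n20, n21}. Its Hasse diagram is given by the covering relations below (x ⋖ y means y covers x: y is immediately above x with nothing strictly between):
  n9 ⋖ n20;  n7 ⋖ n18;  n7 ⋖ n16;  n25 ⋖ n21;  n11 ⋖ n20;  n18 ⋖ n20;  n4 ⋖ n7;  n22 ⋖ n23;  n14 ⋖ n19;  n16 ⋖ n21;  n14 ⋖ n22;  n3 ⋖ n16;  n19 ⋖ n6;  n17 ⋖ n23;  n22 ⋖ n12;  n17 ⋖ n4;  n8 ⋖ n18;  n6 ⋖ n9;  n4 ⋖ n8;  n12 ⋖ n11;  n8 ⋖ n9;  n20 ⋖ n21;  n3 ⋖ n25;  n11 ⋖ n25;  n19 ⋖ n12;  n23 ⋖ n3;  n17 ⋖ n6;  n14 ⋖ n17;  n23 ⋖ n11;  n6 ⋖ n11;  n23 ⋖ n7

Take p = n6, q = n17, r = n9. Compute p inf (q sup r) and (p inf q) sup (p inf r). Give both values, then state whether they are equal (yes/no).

q sup r = n9, so p inf (q sup r) = n6 inf n9 = n6.
p inf q = n17 and p inf r = n6, so (p inf q) sup (p inf r) = n17 sup n6 = n6.
Equal: yes.

n6; n6; yes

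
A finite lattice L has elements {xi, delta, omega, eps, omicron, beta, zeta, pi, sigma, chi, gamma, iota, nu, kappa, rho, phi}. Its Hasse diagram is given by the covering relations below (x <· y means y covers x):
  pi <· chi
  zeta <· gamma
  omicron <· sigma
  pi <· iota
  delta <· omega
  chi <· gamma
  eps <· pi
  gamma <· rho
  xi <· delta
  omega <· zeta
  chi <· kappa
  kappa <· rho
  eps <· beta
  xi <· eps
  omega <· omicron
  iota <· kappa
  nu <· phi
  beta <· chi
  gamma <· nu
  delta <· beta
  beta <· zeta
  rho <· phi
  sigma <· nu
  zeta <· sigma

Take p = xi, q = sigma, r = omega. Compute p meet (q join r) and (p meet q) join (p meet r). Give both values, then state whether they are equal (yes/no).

xi; xi; yes

q join r = sigma, so p meet (q join r) = xi meet sigma = xi.
p meet q = xi and p meet r = xi, so (p meet q) join (p meet r) = xi join xi = xi.
Equal: yes.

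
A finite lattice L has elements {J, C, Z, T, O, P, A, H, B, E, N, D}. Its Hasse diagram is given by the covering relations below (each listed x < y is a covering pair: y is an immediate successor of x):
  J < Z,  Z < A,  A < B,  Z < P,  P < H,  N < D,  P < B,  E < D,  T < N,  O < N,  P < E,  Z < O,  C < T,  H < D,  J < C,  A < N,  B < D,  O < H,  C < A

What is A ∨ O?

Common upper bounds of {A, O}: D, N.
The least among these is N.

N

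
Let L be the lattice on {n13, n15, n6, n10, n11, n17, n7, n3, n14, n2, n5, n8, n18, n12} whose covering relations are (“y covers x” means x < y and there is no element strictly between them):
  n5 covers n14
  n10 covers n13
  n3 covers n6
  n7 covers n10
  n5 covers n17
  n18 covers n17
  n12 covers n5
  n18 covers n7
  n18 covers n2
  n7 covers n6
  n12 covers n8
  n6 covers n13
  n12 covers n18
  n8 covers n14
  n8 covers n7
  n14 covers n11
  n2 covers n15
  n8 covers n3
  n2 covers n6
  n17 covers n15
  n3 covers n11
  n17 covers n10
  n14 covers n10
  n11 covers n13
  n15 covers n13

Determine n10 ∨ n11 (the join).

n14

Common upper bounds of {n10, n11}: n12, n14, n5, n8.
The least among these is n14.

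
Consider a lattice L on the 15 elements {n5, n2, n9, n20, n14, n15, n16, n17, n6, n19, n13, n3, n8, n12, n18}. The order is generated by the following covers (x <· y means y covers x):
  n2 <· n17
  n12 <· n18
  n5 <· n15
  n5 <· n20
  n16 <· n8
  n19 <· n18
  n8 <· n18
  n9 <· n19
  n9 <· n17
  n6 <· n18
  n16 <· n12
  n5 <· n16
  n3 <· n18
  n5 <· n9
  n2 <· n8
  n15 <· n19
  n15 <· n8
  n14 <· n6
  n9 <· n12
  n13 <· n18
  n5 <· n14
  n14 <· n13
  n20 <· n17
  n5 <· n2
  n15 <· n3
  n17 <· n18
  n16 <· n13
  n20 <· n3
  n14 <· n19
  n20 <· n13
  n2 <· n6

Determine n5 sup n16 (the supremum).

Common upper bounds of {n5, n16}: n12, n13, n16, n18, n8.
The least among these is n16.

n16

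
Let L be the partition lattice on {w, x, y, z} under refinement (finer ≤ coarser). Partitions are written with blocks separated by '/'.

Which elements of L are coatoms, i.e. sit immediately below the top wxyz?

The coatoms are exactly the elements covered by wxyz: w/xyz, wx/yz, wxy/z, wxz/y, wy/xz, wyz/x, wz/xy.

w/xyz, wx/yz, wxy/z, wxz/y, wy/xz, wyz/x, wz/xy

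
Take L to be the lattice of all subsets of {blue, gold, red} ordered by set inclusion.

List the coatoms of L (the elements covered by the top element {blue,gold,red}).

{blue,gold}, {blue,red}, {gold,red}

The coatoms are exactly the elements covered by {blue,gold,red}: {blue,gold}, {blue,red}, {gold,red}.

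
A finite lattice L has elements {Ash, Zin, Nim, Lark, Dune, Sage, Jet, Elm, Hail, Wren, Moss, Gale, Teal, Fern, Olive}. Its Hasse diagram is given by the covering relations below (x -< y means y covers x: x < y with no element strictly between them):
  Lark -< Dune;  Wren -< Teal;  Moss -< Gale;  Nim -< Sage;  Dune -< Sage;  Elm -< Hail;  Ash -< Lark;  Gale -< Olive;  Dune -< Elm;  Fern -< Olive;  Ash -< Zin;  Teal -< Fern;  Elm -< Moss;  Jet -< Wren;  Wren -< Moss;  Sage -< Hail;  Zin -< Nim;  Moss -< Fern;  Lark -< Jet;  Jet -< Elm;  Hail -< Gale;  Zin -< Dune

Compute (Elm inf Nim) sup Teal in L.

Fern

Elm ∧ Nim = Zin
Zin ∨ Teal = Fern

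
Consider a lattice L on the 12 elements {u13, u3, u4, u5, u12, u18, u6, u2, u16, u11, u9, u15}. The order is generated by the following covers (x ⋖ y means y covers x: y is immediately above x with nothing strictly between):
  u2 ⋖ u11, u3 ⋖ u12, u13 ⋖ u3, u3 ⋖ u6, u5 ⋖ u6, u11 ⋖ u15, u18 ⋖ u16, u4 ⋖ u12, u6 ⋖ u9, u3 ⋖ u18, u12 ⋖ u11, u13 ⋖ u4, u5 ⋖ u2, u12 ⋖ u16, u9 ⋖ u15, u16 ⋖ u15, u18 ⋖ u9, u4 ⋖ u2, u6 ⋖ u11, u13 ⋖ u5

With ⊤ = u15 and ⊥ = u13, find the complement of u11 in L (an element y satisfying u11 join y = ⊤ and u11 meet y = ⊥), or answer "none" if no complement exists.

none

For every candidate y, either u11 ∨ y ≠ u15 or u11 ∧ y ≠ u13; no complement exists.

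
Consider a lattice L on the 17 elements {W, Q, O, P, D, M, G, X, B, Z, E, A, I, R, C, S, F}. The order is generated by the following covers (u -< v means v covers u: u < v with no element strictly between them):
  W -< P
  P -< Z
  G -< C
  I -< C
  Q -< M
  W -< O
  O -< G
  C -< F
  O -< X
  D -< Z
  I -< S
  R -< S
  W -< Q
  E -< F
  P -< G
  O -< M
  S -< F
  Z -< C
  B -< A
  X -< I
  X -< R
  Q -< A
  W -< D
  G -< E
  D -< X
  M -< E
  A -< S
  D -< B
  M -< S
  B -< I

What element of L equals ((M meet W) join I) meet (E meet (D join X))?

M ∧ W = W
W ∨ I = I
D ∨ X = X
E ∧ X = O
I ∧ O = O

O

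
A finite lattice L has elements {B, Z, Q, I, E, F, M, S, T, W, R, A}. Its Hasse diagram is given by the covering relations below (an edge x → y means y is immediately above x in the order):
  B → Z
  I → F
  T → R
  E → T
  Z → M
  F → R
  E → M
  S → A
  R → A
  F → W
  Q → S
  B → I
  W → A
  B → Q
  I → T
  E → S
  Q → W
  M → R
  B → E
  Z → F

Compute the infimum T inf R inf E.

Common lower bounds of {T, R, E}: B, E.
The greatest among these is E.

E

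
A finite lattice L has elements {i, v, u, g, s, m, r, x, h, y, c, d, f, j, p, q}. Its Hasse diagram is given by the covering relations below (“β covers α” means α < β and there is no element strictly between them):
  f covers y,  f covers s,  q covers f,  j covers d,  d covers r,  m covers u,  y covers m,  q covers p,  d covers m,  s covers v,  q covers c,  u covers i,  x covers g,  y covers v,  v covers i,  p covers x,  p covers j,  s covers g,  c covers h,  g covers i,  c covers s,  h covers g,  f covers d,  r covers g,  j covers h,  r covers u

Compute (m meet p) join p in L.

p

m ∧ p = m
m ∨ p = p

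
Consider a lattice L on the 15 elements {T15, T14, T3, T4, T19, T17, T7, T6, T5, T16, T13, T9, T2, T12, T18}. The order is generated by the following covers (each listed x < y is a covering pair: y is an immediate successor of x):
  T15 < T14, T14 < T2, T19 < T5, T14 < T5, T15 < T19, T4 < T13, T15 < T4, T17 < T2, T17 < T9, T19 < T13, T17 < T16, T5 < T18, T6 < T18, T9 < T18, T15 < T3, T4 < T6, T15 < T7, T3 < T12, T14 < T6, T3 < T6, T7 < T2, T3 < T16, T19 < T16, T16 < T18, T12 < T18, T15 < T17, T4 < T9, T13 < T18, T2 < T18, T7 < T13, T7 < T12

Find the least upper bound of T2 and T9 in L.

Common upper bounds of {T2, T9}: T18.
The least among these is T18.

T18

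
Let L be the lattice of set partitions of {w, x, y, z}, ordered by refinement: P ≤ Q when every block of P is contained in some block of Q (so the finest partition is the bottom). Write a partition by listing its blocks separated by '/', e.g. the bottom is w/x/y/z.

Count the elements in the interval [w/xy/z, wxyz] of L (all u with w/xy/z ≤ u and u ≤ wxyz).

The interval [w/xy/z, wxyz] = {w/xy/z, w/xyz, wxy/z, wxyz, wz/xy}, which has 5 elements.

5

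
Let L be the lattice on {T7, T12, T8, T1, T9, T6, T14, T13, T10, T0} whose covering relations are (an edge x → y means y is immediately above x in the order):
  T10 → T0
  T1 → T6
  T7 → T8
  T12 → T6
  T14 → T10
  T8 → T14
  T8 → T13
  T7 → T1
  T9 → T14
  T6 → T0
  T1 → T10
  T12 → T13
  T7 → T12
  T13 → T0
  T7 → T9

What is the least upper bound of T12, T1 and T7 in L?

T6

Common upper bounds of {T12, T1, T7}: T0, T6.
The least among these is T6.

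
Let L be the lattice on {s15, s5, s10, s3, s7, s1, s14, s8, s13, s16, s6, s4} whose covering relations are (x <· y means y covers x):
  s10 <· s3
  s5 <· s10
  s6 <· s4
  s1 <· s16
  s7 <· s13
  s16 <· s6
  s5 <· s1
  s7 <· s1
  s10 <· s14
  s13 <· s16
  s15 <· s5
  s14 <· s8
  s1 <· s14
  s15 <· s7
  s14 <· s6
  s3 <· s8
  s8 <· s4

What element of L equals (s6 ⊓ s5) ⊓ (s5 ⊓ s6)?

s5

s6 ∧ s5 = s5
s5 ∧ s6 = s5
s5 ∧ s5 = s5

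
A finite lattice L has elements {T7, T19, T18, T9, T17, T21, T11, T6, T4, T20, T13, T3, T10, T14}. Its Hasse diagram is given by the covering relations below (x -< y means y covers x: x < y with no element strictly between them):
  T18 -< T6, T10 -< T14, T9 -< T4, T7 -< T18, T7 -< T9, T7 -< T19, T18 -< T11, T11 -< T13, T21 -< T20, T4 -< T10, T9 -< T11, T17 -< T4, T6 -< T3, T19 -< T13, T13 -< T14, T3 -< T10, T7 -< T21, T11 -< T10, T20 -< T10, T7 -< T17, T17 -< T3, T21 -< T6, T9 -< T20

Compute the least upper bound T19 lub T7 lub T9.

T13

Common upper bounds of {T19, T7, T9}: T13, T14.
The least among these is T13.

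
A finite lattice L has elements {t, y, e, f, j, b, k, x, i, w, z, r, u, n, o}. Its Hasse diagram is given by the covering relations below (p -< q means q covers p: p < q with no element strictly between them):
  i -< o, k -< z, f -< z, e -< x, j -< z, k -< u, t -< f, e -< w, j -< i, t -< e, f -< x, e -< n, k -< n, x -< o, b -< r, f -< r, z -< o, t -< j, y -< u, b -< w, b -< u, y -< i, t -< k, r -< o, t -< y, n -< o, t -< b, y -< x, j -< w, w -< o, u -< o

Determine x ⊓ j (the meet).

t

Common lower bounds of {x, j}: t.
The greatest among these is t.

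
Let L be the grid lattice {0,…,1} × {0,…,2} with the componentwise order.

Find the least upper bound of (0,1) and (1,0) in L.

In a product of chains, the join is componentwise max, giving (1,1).

(1,1)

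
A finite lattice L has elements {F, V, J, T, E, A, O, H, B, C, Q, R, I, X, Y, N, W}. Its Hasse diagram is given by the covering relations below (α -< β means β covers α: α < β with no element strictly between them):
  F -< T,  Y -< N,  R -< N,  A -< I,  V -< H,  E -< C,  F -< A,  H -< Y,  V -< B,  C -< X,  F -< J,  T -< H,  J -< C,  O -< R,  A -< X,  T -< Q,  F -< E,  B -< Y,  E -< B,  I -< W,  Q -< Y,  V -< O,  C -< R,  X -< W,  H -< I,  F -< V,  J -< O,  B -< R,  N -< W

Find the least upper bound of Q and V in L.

Common upper bounds of {Q, V}: N, W, Y.
The least among these is Y.

Y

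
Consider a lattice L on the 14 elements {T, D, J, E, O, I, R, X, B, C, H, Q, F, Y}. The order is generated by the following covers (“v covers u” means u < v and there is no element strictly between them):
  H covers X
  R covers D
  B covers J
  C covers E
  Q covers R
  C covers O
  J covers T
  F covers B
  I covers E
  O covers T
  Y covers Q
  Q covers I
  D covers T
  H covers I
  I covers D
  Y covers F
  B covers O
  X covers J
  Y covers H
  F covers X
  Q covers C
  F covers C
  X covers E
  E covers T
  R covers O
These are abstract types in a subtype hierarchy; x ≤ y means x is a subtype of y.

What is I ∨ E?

Common upper bounds of {I, E}: H, I, Q, Y.
The least among these is I.

I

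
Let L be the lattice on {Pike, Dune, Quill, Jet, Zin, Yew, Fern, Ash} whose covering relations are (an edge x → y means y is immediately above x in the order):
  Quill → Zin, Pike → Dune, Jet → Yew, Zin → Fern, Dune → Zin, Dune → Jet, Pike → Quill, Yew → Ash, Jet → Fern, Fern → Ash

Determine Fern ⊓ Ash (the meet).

Fern

Common lower bounds of {Fern, Ash}: Dune, Fern, Jet, Pike, Quill, Zin.
The greatest among these is Fern.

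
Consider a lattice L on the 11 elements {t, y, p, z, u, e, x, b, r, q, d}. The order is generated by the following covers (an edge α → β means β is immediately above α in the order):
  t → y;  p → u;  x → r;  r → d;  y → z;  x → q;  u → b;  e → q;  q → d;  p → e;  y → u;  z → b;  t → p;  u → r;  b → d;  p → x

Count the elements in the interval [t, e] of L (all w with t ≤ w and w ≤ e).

The interval [t, e] = {e, p, t}, which has 3 elements.

3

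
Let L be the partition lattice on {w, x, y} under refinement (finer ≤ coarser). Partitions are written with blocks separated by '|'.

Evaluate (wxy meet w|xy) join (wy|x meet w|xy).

wxy ∧ w|xy = w|xy
wy|x ∧ w|xy = w|x|y
w|xy ∨ w|x|y = w|xy

w|xy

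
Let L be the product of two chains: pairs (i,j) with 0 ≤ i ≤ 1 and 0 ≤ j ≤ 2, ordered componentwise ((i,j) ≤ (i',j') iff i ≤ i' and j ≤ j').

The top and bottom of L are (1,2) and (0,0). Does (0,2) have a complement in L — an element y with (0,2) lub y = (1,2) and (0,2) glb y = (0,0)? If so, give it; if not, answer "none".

Need y with (0,2) ∨ y = (1,2) and (0,2) ∧ y = (0,0).
Checking each element gives: (1,0).

(1,0)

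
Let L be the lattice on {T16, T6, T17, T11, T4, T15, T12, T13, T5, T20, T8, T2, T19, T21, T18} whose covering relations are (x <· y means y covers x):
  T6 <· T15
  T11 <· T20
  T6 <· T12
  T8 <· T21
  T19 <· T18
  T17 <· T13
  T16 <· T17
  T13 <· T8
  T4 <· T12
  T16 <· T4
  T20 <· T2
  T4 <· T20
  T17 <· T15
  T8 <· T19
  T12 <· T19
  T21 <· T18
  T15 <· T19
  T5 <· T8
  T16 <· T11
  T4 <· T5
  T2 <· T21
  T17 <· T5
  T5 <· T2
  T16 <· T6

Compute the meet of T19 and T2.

Common lower bounds of {T19, T2}: T16, T17, T4, T5.
The greatest among these is T5.

T5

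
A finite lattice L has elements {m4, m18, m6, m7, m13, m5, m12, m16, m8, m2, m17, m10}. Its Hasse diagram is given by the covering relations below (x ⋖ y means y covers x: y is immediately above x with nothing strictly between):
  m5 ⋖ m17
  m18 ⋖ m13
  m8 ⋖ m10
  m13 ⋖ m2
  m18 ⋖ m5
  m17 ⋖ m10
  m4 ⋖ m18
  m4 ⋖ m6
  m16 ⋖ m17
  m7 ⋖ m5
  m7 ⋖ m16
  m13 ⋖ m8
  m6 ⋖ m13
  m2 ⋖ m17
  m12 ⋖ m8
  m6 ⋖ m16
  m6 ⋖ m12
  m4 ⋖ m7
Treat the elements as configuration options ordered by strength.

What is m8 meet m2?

Common lower bounds of {m8, m2}: m13, m18, m4, m6.
The greatest among these is m13.

m13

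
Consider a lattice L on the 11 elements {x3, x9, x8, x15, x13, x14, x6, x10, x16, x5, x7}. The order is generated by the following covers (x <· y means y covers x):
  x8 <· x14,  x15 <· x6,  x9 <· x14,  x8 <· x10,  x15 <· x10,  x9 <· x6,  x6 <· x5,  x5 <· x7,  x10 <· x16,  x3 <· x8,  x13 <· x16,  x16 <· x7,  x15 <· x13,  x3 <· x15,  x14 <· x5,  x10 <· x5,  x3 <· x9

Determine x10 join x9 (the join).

Common upper bounds of {x10, x9}: x5, x7.
The least among these is x5.

x5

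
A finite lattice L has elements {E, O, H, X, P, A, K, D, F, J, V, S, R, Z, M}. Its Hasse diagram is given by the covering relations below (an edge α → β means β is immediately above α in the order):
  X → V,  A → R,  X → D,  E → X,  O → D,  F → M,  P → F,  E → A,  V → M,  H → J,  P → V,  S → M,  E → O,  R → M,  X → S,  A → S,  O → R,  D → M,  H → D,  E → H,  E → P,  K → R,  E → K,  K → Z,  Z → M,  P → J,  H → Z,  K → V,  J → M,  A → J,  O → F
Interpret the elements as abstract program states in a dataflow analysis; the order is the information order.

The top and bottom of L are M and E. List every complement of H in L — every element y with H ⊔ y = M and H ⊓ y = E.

F, R, S, V

Need y with H ∨ y = M and H ∧ y = E.
Checking each element gives: F, R, S, V.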